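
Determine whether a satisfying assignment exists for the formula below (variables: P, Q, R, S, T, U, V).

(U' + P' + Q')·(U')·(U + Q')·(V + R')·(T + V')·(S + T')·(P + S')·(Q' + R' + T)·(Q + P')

From the singleton clause (U'), U = 0.
From the singleton clause (Q'), Q = 0.
From the singleton clause (P'), P = 0.
From the singleton clause (S'), S = 0.
From the singleton clause (T'), T = 0.
From the singleton clause (V'), V = 0.
From the singleton clause (R'), R = 0.
Every clause now holds.
A satisfying assignment: P ↦ 0, Q ↦ 0, R ↦ 0, S ↦ 0, T ↦ 0, U ↦ 0, V ↦ 0.

Yes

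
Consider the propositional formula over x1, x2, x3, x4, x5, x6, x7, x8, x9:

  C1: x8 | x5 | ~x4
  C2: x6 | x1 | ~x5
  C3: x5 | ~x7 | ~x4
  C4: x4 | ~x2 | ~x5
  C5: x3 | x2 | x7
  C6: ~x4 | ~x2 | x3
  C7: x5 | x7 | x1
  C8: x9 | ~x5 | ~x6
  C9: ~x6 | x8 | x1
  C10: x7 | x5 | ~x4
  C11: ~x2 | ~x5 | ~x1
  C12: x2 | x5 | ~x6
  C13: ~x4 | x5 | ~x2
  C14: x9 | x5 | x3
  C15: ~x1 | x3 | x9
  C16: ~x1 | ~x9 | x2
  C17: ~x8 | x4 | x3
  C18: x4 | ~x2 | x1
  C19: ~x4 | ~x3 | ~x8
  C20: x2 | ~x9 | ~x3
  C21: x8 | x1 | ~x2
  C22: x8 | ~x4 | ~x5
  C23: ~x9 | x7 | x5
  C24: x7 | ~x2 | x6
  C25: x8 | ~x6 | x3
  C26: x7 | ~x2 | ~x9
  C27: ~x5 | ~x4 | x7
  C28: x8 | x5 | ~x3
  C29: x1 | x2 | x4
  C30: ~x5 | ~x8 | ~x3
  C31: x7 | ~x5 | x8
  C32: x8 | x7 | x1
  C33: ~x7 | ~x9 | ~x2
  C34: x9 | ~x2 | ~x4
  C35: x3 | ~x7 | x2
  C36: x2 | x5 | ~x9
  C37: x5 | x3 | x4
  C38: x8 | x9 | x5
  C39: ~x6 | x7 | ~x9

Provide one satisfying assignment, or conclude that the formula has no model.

Try x8 = 0.
Try x5 = 1.
From the singleton clause (~x4), x4 = 0.
From the singleton clause (~x2), x2 = 0.
From the singleton clause (x1), x1 = 1.
From the singleton clause (~x9), x9 = 0.
From the singleton clause (~x6), x6 = 0.
From the singleton clause (x3), x3 = 1.
From the singleton clause (x7), x7 = 1.
This assignment satisfies each clause.

x1 ↦ 1, x2 ↦ 0, x3 ↦ 1, x4 ↦ 0, x5 ↦ 1, x6 ↦ 0, x7 ↦ 1, x8 ↦ 0, x9 ↦ 0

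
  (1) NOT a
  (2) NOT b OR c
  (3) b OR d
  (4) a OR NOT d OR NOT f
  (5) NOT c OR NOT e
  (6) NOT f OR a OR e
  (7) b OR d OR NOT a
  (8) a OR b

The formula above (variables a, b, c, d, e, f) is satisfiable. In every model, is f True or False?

False

Suppose f = true.
The clause (NOT a) is unit, so a = false.
The clause (NOT d) is unit, so d = false.
The clause (b) is unit, so b = true.
The clause (c) is unit, so c = true.
The clause (NOT e) is unit, so e = false.
That conflicts with the unit clause (e).
So every satisfying assignment has f = False.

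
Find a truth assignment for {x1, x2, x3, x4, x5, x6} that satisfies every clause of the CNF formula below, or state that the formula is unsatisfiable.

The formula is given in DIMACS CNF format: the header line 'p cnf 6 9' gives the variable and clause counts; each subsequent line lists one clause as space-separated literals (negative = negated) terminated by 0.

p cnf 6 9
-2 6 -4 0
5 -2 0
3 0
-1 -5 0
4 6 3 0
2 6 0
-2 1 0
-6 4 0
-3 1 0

The clause (x3) is unit, so x3 = True.
The clause (x1) is unit, so x1 = True.
The clause (¬x5) is unit, so x5 = False.
The clause (¬x2) is unit, so x2 = False.
The clause (x6) is unit, so x6 = True.
The clause (x4) is unit, so x4 = True.
This assignment satisfies each clause.

x1 ↦ True, x2 ↦ False, x3 ↦ True, x4 ↦ True, x5 ↦ False, x6 ↦ True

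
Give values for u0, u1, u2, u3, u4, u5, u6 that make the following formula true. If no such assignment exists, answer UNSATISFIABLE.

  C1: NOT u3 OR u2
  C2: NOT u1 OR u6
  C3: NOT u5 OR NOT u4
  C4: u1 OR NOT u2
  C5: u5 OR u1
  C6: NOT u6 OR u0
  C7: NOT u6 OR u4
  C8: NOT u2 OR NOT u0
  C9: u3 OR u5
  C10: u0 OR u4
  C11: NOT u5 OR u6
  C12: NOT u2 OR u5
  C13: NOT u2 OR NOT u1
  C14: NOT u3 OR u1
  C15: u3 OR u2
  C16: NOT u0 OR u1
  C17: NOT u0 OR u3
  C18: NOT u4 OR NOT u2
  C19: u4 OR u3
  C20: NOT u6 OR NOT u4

Try u3 = false.
Unit clause (u5) forces u5 = true.
Unit clause (NOT u4) forces u4 = false.
Now (u4) is unsatisfied and unit — conflict.
That branch fails; take u3 = true instead.
Unit clause (u2) forces u2 = true.
Unit clause (u1) forces u1 = true.
Now (NOT u1) is unsatisfied and unit — conflict.
Either choice for u3 ends in contradiction.

UNSATISFIABLE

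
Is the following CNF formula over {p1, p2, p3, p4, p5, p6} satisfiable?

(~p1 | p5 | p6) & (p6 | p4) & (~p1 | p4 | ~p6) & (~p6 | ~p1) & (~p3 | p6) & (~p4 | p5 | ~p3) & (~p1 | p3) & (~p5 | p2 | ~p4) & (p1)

From the singleton clause (p1), p1 = 1.
From the singleton clause (~p6), p6 = 0.
From the singleton clause (p5), p5 = 1.
From the singleton clause (p4), p4 = 1.
From the singleton clause (~p3), p3 = 0.
That conflicts with the unit clause (p3).
No assignment satisfies every clause.

No, unsatisfiable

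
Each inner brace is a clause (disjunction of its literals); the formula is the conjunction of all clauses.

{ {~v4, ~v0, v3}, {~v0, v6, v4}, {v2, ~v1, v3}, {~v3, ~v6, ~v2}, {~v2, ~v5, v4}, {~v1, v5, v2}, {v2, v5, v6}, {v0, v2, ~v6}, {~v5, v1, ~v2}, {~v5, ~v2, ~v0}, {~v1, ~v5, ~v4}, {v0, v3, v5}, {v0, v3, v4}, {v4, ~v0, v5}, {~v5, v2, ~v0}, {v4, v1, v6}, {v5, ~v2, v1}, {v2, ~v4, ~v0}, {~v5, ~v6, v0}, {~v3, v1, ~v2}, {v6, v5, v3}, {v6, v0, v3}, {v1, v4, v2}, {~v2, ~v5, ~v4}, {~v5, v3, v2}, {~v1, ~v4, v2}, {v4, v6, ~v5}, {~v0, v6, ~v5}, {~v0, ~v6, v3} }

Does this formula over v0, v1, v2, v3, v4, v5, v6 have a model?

Case v4 = 1:
Case v0 = 0:
Case v2 = 1:
The clause (~v5) is unit, so v5 = 0.
The clause (v3) is unit, so v3 = 1.
The clause (~v6) is unit, so v6 = 0.
The clause (v1) is unit, so v1 = 1.
This assignment satisfies each clause.
A satisfying assignment: v0=0,  v1=1,  v2=1,  v3=1,  v4=1,  v5=0,  v6=0.

Satisfiable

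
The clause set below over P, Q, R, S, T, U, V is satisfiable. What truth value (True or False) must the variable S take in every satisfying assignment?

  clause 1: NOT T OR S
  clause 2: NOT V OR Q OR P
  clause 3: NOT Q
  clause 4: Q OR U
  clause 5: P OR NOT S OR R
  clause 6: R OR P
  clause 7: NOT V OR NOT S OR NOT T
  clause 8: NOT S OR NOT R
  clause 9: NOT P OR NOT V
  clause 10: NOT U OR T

Suppose S = false.
Unit clause (NOT T) forces T = false.
Unit clause (NOT Q) forces Q = false.
Unit clause (U) forces U = true.
That conflicts with the unit clause (NOT U).
So every satisfying assignment has S = True.

True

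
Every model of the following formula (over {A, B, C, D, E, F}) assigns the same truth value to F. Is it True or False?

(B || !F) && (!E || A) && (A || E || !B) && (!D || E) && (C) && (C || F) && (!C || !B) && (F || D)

Suppose F = true.
The clause (B) is unit, so B = true.
The clause (C) is unit, so C = true.
That conflicts with the unit clause (!C).
So every satisfying assignment has F = False.

False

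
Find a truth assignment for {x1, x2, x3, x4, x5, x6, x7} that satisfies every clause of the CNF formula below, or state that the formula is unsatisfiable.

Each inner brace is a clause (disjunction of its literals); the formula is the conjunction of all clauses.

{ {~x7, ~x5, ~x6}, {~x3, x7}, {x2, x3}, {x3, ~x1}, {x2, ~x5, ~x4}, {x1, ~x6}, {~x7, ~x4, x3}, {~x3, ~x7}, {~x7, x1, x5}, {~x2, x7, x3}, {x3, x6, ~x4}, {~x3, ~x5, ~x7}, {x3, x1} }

UNSATISFIABLE

Suppose x3 = 0.
Unit clause (x2) forces x2 = 1.
Unit clause (~x1) forces x1 = 0.
Now (x1) is unsatisfied and unit — conflict.
Backtrack on x3: now try x3 = 1.
Unit clause (x7) forces x7 = 1.
Now (~x7) is unsatisfied and unit — conflict.
Both values of x3 lead to a conflict.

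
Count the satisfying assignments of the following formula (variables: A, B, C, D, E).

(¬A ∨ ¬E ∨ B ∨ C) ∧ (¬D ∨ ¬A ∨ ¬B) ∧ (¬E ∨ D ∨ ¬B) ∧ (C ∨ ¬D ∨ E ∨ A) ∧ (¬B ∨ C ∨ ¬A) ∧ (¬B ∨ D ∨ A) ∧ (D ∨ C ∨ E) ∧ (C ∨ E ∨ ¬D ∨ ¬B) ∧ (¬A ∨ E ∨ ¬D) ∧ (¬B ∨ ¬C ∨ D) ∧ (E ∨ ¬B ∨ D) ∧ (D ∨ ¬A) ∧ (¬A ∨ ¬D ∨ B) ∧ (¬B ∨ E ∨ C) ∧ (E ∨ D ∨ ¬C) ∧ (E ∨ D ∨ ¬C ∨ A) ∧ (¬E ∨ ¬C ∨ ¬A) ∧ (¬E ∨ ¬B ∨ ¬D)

There are 2^5 = 32 truth assignments over (A, B, C, D, E).
Split on A. With A = True, the clauses containing A are satisfied and ¬A drops from the rest; 0 of the 2^4 = 16 assignments to the other variables satisfy what remains.
With A = False, by the same count on the reduced clause set, 6 assignments work.
(One model: A=F, B=F, C=F, D=F, E=T.)
Total: 0 + 6 = 6.

6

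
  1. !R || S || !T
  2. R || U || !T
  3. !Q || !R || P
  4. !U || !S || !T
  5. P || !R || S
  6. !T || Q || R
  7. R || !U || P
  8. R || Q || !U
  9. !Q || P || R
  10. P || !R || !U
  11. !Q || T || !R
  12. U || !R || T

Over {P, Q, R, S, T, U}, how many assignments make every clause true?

There are 2^6 = 64 truth assignments over (P, Q, R, S, T, U).
Split on T. With T = true, the clauses containing T are satisfied and !T drops from the rest; 4 of the 2^5 = 32 assignments to the other variables satisfy what remains.
With T = false, by the same count on the reduced clause set, 10 assignments work.
Total: 4 + 10 = 14.

14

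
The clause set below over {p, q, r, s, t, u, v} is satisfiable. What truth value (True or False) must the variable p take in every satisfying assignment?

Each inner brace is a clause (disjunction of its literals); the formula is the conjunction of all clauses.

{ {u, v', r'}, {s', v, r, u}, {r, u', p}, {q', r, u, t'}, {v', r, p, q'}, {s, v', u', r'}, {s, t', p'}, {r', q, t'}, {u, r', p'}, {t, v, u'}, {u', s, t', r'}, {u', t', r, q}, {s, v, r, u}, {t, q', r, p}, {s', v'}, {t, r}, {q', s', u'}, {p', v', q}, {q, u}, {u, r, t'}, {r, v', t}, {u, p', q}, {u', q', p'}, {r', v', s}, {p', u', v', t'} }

False

Suppose p = 1.
Try s = 1.
Unit clause (v') forces v = 0.
Try r = 1.
Unit clause (u) forces u = 1.
Unit clause (t) forces t = 1.
Unit clause (q) forces q = 1.
But (q') is also a unit clause — contradiction.
That branch fails; take r = 0 instead.
Unit clause (u) forces u = 1.
Unit clause (t) forces t = 1.
Unit clause (q) forces q = 1.
But (q') is also a unit clause — contradiction.
Neither r = 1 nor r = 0 works.
That branch fails; take s = 0 instead.
Unit clause (t') forces t = 0.
Unit clause (r) forces r = 1.
Unit clause (u) forces u = 1.
Unit clause (v') forces v = 0.
But (v) is also a unit clause — contradiction.
Neither s = 1 nor s = 0 works.
So every satisfying assignment has p = False.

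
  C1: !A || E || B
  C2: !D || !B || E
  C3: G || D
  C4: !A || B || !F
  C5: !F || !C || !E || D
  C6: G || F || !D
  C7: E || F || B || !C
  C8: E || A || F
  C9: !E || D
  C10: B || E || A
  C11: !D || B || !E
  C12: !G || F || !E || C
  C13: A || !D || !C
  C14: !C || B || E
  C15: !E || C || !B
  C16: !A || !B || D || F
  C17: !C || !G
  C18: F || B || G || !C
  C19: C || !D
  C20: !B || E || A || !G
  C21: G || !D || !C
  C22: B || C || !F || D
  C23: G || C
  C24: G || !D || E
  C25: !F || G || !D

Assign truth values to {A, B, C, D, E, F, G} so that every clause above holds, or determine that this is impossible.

Case G = true:
(!C) alone gives C = false.
(!D) alone gives D = false.
(!E) alone gives E = false.
Case A = true:
(B) alone gives B = true.
(F) alone gives F = true.
All clauses are satisfied.

A ↦ true, B ↦ true, C ↦ false, D ↦ false, E ↦ false, F ↦ true, G ↦ true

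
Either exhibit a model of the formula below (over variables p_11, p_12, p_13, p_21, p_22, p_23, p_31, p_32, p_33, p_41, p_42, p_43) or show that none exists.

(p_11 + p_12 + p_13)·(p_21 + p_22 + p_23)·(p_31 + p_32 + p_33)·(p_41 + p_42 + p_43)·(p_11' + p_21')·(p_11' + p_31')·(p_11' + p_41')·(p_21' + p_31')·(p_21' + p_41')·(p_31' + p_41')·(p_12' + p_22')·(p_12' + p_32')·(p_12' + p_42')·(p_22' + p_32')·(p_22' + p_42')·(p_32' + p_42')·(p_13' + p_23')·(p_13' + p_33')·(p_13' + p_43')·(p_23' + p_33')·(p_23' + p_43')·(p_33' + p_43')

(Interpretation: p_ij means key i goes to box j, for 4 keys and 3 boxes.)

UNSATISFIABLE

Branch on p_11: set p_11 = 0.
Branch on p_12: set p_12 = 1.
The clause (p_22') is unit, so p_22 = 0.
The clause (p_32') is unit, so p_32 = 0.
The clause (p_42') is unit, so p_42 = 0.
Branch on p_21: set p_21 = 1.
The clause (p_31') is unit, so p_31 = 0.
The clause (p_33) is unit, so p_33 = 1.
The clause (p_41') is unit, so p_41 = 0.
The clause (p_43) is unit, so p_43 = 1.
Now (p_43') is unsatisfied and unit — conflict.
Backtrack on p_21: now try p_21 = 0.
The clause (p_23) is unit, so p_23 = 1.
The clause (p_13') is unit, so p_13 = 0.
The clause (p_33') is unit, so p_33 = 0.
The clause (p_31) is unit, so p_31 = 1.
The clause (p_41') is unit, so p_41 = 0.
The clause (p_43) is unit, so p_43 = 1.
Now (p_43') is unsatisfied and unit — conflict.
Neither p_21 = 1 nor p_21 = 0 works.
Backtrack on p_12: now try p_12 = 0.
The clause (p_13) is unit, so p_13 = 1.
The clause (p_23') is unit, so p_23 = 0.
The clause (p_33') is unit, so p_33 = 0.
The clause (p_43') is unit, so p_43 = 0.
Branch on p_21: set p_21 = 1.
The clause (p_31') is unit, so p_31 = 0.
The clause (p_32) is unit, so p_32 = 1.
The clause (p_41') is unit, so p_41 = 0.
The clause (p_42) is unit, so p_42 = 1.
Now (p_42') is unsatisfied and unit — conflict.
Backtrack on p_21: now try p_21 = 0.
The clause (p_22) is unit, so p_22 = 1.
The clause (p_32') is unit, so p_32 = 0.
The clause (p_31) is unit, so p_31 = 1.
The clause (p_41') is unit, so p_41 = 0.
The clause (p_42) is unit, so p_42 = 1.
Now (p_42') is unsatisfied and unit — conflict.
Neither p_21 = 1 nor p_21 = 0 works.
Neither p_12 = 1 nor p_12 = 0 works.
Backtrack on p_11: now try p_11 = 1.
The clause (p_21') is unit, so p_21 = 0.
The clause (p_31') is unit, so p_31 = 0.
The clause (p_41') is unit, so p_41 = 0.
Branch on p_22: set p_22 = 1.
The clause (p_12') is unit, so p_12 = 0.
The clause (p_32') is unit, so p_32 = 0.
The clause (p_33) is unit, so p_33 = 1.
The clause (p_42') is unit, so p_42 = 0.
The clause (p_43) is unit, so p_43 = 1.
Now (p_43') is unsatisfied and unit — conflict.
Backtrack on p_22: now try p_22 = 0.
The clause (p_23) is unit, so p_23 = 1.
The clause (p_13') is unit, so p_13 = 0.
The clause (p_33') is unit, so p_33 = 0.
The clause (p_32) is unit, so p_32 = 1.
The clause (p_12') is unit, so p_12 = 0.
The clause (p_42') is unit, so p_42 = 0.
The clause (p_43) is unit, so p_43 = 1.
Now (p_43') is unsatisfied and unit — conflict.
Neither p_22 = 1 nor p_22 = 0 works.
Neither p_11 = 1 nor p_11 = 0 works.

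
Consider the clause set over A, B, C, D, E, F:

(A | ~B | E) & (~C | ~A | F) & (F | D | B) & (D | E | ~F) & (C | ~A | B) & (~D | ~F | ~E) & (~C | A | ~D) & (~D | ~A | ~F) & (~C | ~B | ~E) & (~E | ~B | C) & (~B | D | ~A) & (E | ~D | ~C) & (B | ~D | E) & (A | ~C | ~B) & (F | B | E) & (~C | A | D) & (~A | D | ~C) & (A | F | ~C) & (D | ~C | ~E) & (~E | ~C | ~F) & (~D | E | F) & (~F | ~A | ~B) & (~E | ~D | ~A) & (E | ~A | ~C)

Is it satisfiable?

Try A = 0.
Try B = 0.
Try F = 1.
Try D = 0.
(E) alone gives E = 1.
(~C) alone gives C = 0.
Every clause now holds.
A satisfying assignment: A=0,  B=0,  C=0,  D=0,  E=1,  F=1.

Yes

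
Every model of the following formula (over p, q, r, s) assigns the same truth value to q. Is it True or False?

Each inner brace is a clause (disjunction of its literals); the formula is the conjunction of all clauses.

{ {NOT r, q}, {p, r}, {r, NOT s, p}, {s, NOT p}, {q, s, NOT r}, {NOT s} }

True

Suppose q = false.
The clause (NOT r) is unit, so r = false.
The clause (p) is unit, so p = true.
The clause (s) is unit, so s = true.
But (NOT s) is also a unit clause — contradiction.
So every satisfying assignment has q = True.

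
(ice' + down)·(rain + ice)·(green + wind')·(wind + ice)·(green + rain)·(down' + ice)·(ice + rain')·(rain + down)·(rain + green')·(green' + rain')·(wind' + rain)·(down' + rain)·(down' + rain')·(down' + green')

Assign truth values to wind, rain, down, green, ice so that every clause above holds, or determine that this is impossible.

UNSATISFIABLE

Branch on ice: set ice = 0.
(rain) alone gives rain = 1.
That conflicts with the unit clause (rain').
So ice must be the other value — set ice = 1.
(down) alone gives down = 1.
(rain) alone gives rain = 1.
That conflicts with the unit clause (rain').
Neither ice = 1 nor ice = 0 works.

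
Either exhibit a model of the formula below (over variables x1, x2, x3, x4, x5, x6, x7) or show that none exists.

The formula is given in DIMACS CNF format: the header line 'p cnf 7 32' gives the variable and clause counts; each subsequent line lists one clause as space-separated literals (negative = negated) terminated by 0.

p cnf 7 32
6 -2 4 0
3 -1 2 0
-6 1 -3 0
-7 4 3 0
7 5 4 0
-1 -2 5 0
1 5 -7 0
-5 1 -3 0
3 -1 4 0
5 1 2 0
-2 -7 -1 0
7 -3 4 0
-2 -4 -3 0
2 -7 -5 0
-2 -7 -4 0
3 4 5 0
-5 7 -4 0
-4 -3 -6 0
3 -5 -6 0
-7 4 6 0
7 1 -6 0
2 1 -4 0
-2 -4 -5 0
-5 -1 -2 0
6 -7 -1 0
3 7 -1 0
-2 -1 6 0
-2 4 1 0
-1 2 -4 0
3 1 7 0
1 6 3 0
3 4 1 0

Try x6 = True.
Try x1 = True.
Try x3 = True.
Unit clause (¬x4) forces x4 = False.
Unit clause (x7) forces x7 = True.
Unit clause (¬x2) forces x2 = False.
Unit clause (¬x5) forces x5 = False.
Every clause now holds.

x1=True,  x2=False,  x3=True,  x4=False,  x5=False,  x6=True,  x7=True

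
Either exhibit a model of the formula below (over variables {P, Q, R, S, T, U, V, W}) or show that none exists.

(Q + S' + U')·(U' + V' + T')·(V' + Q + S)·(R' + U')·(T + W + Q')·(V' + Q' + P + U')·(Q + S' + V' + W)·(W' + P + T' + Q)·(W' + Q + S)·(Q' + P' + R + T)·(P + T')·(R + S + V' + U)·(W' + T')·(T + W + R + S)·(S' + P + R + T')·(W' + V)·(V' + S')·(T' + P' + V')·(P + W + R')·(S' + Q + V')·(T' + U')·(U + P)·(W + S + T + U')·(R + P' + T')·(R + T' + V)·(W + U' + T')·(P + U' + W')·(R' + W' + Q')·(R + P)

Suppose R = 1.
From the singleton clause (U'), U = 0.
From the singleton clause (P), P = 1.
Suppose W = 0.
Suppose T = 1.
From the singleton clause (V'), V = 0.
All clauses hold; Q, S can take either value.

P: 1; Q: 1; R: 1; S: 0; T: 1; U: 0; V: 0; W: 0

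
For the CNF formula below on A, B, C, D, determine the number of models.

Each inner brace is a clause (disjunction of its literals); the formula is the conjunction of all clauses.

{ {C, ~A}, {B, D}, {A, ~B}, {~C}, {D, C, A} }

1

There are 2^4 = 16 truth assignments over (A, B, C, D).
Check each against the 5 clauses (columns in the order A, B, C, D):
  F F F F  ✗ fails (B | D)
  F F F T  ✓ satisfies all
  F F T F  ✗ fails (B | D)
  F F T T  ✗ fails (~C)
  F T F F  ✗ fails (A | ~B)
  F T F T  ✗ fails (A | ~B)
  F T T F  ✗ fails (A | ~B)
  F T T T  ✗ fails (A | ~B)
  T F F F  ✗ fails (C | ~A)
  T F F T  ✗ fails (C | ~A)
  T F T F  ✗ fails (B | D)
  T F T T  ✗ fails (~C)
  T T F F  ✗ fails (C | ~A)
  T T F T  ✗ fails (C | ~A)
  T T T F  ✗ fails (~C)
  T T T T  ✗ fails (~C)
1 of the 16 rows is a model.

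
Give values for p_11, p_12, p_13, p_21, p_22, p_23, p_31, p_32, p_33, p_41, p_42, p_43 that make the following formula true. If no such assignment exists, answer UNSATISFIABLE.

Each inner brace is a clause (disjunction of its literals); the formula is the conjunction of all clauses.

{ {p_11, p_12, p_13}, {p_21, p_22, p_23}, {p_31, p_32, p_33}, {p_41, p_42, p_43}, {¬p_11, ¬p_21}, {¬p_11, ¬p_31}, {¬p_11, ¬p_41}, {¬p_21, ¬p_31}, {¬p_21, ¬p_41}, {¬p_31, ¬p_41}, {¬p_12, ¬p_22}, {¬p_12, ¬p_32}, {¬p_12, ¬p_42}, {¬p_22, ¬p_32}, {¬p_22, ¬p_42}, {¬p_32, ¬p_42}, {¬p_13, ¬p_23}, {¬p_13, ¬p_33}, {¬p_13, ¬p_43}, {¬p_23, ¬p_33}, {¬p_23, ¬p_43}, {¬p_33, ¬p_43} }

UNSATISFIABLE

Branch on p_11: set p_11 = False.
Branch on p_12: set p_12 = True.
The clause (¬p_22) is unit, so p_22 = False.
The clause (¬p_32) is unit, so p_32 = False.
The clause (¬p_42) is unit, so p_42 = False.
Branch on p_21: set p_21 = True.
The clause (¬p_31) is unit, so p_31 = False.
The clause (p_33) is unit, so p_33 = True.
The clause (¬p_41) is unit, so p_41 = False.
The clause (p_43) is unit, so p_43 = True.
Now (¬p_43) is unsatisfied and unit — conflict.
Undo p_21 and try p_21 = False.
The clause (p_23) is unit, so p_23 = True.
The clause (¬p_13) is unit, so p_13 = False.
The clause (¬p_33) is unit, so p_33 = False.
The clause (p_31) is unit, so p_31 = True.
The clause (¬p_41) is unit, so p_41 = False.
The clause (p_43) is unit, so p_43 = True.
Now (¬p_43) is unsatisfied and unit — conflict.
Both values of p_21 lead to a conflict.
Undo p_12 and try p_12 = False.
The clause (p_13) is unit, so p_13 = True.
The clause (¬p_23) is unit, so p_23 = False.
The clause (¬p_33) is unit, so p_33 = False.
The clause (¬p_43) is unit, so p_43 = False.
Branch on p_21: set p_21 = True.
The clause (¬p_31) is unit, so p_31 = False.
The clause (p_32) is unit, so p_32 = True.
The clause (¬p_41) is unit, so p_41 = False.
The clause (p_42) is unit, so p_42 = True.
Now (¬p_42) is unsatisfied and unit — conflict.
Undo p_21 and try p_21 = False.
The clause (p_22) is unit, so p_22 = True.
The clause (¬p_32) is unit, so p_32 = False.
The clause (p_31) is unit, so p_31 = True.
The clause (¬p_41) is unit, so p_41 = False.
The clause (p_42) is unit, so p_42 = True.
Now (¬p_42) is unsatisfied and unit — conflict.
Both values of p_21 lead to a conflict.
Both values of p_12 lead to a conflict.
Undo p_11 and try p_11 = True.
The clause (¬p_21) is unit, so p_21 = False.
The clause (¬p_31) is unit, so p_31 = False.
The clause (¬p_41) is unit, so p_41 = False.
Branch on p_22: set p_22 = True.
The clause (¬p_12) is unit, so p_12 = False.
The clause (¬p_32) is unit, so p_32 = False.
The clause (p_33) is unit, so p_33 = True.
The clause (¬p_42) is unit, so p_42 = False.
The clause (p_43) is unit, so p_43 = True.
Now (¬p_43) is unsatisfied and unit — conflict.
Undo p_22 and try p_22 = False.
The clause (p_23) is unit, so p_23 = True.
The clause (¬p_13) is unit, so p_13 = False.
The clause (¬p_33) is unit, so p_33 = False.
The clause (p_32) is unit, so p_32 = True.
The clause (¬p_12) is unit, so p_12 = False.
The clause (¬p_42) is unit, so p_42 = False.
The clause (p_43) is unit, so p_43 = True.
Now (¬p_43) is unsatisfied and unit — conflict.
Both values of p_22 lead to a conflict.
Both values of p_11 lead to a conflict.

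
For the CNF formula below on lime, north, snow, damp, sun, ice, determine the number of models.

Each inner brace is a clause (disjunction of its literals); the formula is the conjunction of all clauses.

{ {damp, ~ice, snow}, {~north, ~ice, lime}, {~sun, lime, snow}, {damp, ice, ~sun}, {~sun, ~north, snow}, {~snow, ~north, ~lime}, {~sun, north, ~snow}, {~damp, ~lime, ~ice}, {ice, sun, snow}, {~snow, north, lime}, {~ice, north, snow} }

There are 2^6 = 64 truth assignments over (lime, north, snow, damp, sun, ice).
Split on damp. With damp = 1, the clauses containing damp are satisfied and ~damp drops from the rest; 4 of the 2^5 = 32 assignments to the other variables satisfy what remains.
With damp = 0, by the same count on the reduced clause set, 3 assignments work.
(One model: lime=F, north=T, snow=T, damp=F, sun=F, ice=F.)
Total: 4 + 3 = 7.

7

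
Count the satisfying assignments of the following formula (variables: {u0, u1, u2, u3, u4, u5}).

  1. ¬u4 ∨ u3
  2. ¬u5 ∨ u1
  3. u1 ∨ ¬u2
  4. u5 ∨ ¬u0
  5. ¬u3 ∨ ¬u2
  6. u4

4

There are 2^6 = 64 truth assignments over (u0, u1, u2, u3, u4, u5).
Split on u1. With u1 = True, the clauses containing u1 are satisfied and ¬u1 drops from the rest; 3 of the 2^5 = 32 assignments to the other variables satisfy what remains.
With u1 = False, by the same count on the reduced clause set, 1 assignment works.
Total: 3 + 1 = 4.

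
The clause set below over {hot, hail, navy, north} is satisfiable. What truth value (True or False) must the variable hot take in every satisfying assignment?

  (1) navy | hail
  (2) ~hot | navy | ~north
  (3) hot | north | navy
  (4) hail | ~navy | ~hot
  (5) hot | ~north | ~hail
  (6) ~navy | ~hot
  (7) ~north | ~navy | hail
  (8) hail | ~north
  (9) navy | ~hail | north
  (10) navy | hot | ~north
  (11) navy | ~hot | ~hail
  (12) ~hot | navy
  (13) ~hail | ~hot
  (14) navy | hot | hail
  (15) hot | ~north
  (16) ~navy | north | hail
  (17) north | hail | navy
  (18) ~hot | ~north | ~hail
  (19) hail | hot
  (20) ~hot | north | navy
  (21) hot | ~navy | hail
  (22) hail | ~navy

False

Suppose hot = 1.
The clause (~navy) is unit, so navy = 0.
That conflicts with the unit clause (navy).
So every satisfying assignment has hot = False.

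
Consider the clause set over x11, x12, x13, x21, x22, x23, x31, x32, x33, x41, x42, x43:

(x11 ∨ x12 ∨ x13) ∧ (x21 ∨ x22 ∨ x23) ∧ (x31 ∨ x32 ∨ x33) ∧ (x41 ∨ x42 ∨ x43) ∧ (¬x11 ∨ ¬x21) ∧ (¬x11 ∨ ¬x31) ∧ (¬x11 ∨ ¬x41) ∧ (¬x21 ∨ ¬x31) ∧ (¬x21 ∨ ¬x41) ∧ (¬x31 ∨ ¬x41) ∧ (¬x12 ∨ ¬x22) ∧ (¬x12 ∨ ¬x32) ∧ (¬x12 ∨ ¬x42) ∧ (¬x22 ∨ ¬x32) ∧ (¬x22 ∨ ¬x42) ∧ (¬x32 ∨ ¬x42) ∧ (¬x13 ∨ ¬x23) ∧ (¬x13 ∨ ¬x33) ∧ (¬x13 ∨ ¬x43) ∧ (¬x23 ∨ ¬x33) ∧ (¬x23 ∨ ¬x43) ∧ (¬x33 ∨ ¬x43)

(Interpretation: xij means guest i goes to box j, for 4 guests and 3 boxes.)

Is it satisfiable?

Branch on x11: set x11 = False.
Branch on x12: set x12 = True.
Unit clause (¬x22) forces x22 = False.
Unit clause (¬x32) forces x32 = False.
Unit clause (¬x42) forces x42 = False.
Branch on x21: set x21 = True.
Unit clause (¬x31) forces x31 = False.
Unit clause (x33) forces x33 = True.
Unit clause (¬x41) forces x41 = False.
Unit clause (x43) forces x43 = True.
That conflicts with the unit clause (¬x43).
So x21 must be the other value — set x21 = False.
Unit clause (x23) forces x23 = True.
Unit clause (¬x13) forces x13 = False.
Unit clause (¬x33) forces x33 = False.
Unit clause (x31) forces x31 = True.
Unit clause (¬x41) forces x41 = False.
Unit clause (x43) forces x43 = True.
That conflicts with the unit clause (¬x43).
Either choice for x21 ends in contradiction.
So x12 must be the other value — set x12 = False.
Unit clause (x13) forces x13 = True.
Unit clause (¬x23) forces x23 = False.
Unit clause (¬x33) forces x33 = False.
Unit clause (¬x43) forces x43 = False.
Branch on x21: set x21 = True.
Unit clause (¬x31) forces x31 = False.
Unit clause (x32) forces x32 = True.
Unit clause (¬x41) forces x41 = False.
Unit clause (x42) forces x42 = True.
That conflicts with the unit clause (¬x42).
So x21 must be the other value — set x21 = False.
Unit clause (x22) forces x22 = True.
Unit clause (¬x32) forces x32 = False.
Unit clause (x31) forces x31 = True.
Unit clause (¬x41) forces x41 = False.
Unit clause (x42) forces x42 = True.
That conflicts with the unit clause (¬x42).
Either choice for x21 ends in contradiction.
Either choice for x12 ends in contradiction.
So x11 must be the other value — set x11 = True.
Unit clause (¬x21) forces x21 = False.
Unit clause (¬x31) forces x31 = False.
Unit clause (¬x41) forces x41 = False.
Branch on x22: set x22 = True.
Unit clause (¬x12) forces x12 = False.
Unit clause (¬x32) forces x32 = False.
Unit clause (x33) forces x33 = True.
Unit clause (¬x42) forces x42 = False.
Unit clause (x43) forces x43 = True.
That conflicts with the unit clause (¬x43).
So x22 must be the other value — set x22 = False.
Unit clause (x23) forces x23 = True.
Unit clause (¬x13) forces x13 = False.
Unit clause (¬x33) forces x33 = False.
Unit clause (x32) forces x32 = True.
Unit clause (¬x12) forces x12 = False.
Unit clause (¬x42) forces x42 = False.
Unit clause (x43) forces x43 = True.
That conflicts with the unit clause (¬x43).
Either choice for x22 ends in contradiction.
Either choice for x11 ends in contradiction.
No assignment satisfies every clause.

No, unsatisfiable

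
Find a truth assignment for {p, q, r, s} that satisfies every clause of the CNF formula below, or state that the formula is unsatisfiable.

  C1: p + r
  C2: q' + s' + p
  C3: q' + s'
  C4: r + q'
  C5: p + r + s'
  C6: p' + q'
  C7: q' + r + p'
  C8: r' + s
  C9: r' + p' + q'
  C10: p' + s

Try p = 1.
(q') alone gives q = 0.
(s) alone gives s = 1.
Every clause is now satisfied; r is unconstrained.

p=1, q=0, r=1, s=1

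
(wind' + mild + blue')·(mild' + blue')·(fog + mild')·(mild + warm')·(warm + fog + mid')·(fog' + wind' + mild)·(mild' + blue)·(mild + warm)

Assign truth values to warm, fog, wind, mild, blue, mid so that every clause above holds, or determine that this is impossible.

Branch on mild: set mild = 0.
(warm') alone gives warm = 0.
That conflicts with the unit clause (warm).
Backtrack on mild: now try mild = 1.
(blue') alone gives blue = 0.
That conflicts with the unit clause (blue).
Neither mild = 1 nor mild = 0 works.

UNSATISFIABLE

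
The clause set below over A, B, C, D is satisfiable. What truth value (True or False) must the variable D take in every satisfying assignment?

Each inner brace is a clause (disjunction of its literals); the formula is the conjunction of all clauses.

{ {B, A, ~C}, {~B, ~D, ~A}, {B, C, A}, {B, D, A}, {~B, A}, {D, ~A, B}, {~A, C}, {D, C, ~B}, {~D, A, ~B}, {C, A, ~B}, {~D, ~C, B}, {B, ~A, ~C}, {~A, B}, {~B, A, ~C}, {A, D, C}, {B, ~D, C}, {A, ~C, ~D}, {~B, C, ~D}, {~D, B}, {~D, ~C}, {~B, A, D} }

False

Suppose D = 1.
From the singleton clause (B), B = 1.
From the singleton clause (~A), A = 0.
But (A) is also a unit clause — contradiction.
So every satisfying assignment has D = False.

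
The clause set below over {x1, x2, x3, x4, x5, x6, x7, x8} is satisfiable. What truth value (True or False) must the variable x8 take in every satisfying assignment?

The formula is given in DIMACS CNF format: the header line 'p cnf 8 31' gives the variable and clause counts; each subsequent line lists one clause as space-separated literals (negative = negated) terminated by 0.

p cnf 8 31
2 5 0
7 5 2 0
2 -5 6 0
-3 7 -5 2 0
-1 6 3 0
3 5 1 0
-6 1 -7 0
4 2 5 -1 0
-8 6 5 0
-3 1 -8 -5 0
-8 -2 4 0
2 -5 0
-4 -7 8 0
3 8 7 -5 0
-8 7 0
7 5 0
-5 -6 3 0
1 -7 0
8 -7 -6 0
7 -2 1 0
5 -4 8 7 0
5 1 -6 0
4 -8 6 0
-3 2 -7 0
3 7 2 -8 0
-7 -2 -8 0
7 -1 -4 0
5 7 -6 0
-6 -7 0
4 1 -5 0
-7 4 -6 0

False

Suppose x8 = True.
The clause (x7) is unit, so x7 = True.
The clause (x1) is unit, so x1 = True.
The clause (¬x2) is unit, so x2 = False.
The clause (x5) is unit, so x5 = True.
Now (¬x5) is unsatisfied and unit — conflict.
So every satisfying assignment has x8 = False.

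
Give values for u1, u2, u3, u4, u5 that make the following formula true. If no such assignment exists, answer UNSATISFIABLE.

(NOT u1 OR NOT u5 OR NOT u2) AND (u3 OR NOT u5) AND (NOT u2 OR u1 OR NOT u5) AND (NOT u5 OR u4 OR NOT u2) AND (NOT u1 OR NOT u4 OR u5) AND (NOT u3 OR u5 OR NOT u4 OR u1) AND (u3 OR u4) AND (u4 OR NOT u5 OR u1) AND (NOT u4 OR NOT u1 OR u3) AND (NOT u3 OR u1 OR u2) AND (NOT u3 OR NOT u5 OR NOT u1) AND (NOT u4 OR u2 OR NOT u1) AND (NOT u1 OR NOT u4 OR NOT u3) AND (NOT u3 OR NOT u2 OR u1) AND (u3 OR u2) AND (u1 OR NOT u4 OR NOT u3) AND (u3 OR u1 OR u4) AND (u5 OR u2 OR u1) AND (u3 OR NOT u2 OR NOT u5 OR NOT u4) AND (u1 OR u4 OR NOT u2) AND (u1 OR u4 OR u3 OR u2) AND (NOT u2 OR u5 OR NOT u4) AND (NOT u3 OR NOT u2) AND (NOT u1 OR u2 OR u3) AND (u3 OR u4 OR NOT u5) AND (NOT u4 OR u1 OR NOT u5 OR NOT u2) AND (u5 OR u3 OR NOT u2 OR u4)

Branch on u3: set u3 = true.
The clause (NOT u2) is unit, so u2 = false.
The clause (u1) is unit, so u1 = true.
The clause (NOT u5) is unit, so u5 = false.
The clause (NOT u4) is unit, so u4 = false.
This assignment satisfies each clause.

u1=true,  u2=false,  u3=true,  u4=false,  u5=false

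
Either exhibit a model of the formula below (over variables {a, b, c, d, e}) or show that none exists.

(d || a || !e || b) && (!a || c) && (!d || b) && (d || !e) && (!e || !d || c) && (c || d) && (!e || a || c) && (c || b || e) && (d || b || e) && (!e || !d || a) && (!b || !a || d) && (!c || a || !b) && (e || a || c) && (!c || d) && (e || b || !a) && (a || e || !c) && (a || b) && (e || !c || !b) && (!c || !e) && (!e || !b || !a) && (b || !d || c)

UNSATISFIABLE

Branch on a: set a = false.
The clause (b) is unit, so b = true.
The clause (!c) is unit, so c = false.
The clause (d) is unit, so d = true.
The clause (!e) is unit, so e = false.
That conflicts with the unit clause (e).
Backtrack on a: now try a = true.
The clause (c) is unit, so c = true.
The clause (d) is unit, so d = true.
The clause (b) is unit, so b = true.
The clause (e) is unit, so e = true.
That conflicts with the unit clause (!e).
Neither a = true nor a = false works.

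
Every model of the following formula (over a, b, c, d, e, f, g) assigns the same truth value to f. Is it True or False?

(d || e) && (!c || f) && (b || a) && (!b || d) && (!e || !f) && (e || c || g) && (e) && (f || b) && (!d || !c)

False

Suppose f = true.
The clause (!e) is unit, so e = false.
That conflicts with the unit clause (e).
So every satisfying assignment has f = False.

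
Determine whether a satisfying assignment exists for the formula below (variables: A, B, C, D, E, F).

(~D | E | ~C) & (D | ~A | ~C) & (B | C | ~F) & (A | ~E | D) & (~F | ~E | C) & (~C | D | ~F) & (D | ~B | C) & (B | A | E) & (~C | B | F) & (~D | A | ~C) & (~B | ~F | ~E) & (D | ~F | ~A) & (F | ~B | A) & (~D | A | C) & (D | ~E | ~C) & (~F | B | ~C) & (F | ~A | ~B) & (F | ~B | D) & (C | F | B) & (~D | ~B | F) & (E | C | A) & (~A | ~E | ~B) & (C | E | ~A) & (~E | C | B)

Case D = 0:
Case A = 0:
From the singleton clause (~E), E = 0.
From the singleton clause (B), B = 1.
From the singleton clause (C), C = 1.
From the singleton clause (~F), F = 0.
But (F) is also a unit clause — contradiction.
Undo A and try A = 1.
From the singleton clause (~C), C = 0.
From the singleton clause (~B), B = 0.
From the singleton clause (~F), F = 0.
But (F) is also a unit clause — contradiction.
Both values of A lead to a conflict.
Undo D and try D = 1.
Case E = 1:
Case F = 0:
From the singleton clause (~B), B = 0.
From the singleton clause (~C), C = 0.
But (C) is also a unit clause — contradiction.
Undo F and try F = 1.
From the singleton clause (C), C = 1.
From the singleton clause (A), A = 1.
From the singleton clause (~B), B = 0.
But (B) is also a unit clause — contradiction.
Both values of F lead to a conflict.
Undo E and try E = 0.
From the singleton clause (~C), C = 0.
From the singleton clause (A), A = 1.
But (~A) is also a unit clause — contradiction.
Both values of E lead to a conflict.
Both values of D lead to a conflict.
No assignment satisfies every clause.

No, unsatisfiable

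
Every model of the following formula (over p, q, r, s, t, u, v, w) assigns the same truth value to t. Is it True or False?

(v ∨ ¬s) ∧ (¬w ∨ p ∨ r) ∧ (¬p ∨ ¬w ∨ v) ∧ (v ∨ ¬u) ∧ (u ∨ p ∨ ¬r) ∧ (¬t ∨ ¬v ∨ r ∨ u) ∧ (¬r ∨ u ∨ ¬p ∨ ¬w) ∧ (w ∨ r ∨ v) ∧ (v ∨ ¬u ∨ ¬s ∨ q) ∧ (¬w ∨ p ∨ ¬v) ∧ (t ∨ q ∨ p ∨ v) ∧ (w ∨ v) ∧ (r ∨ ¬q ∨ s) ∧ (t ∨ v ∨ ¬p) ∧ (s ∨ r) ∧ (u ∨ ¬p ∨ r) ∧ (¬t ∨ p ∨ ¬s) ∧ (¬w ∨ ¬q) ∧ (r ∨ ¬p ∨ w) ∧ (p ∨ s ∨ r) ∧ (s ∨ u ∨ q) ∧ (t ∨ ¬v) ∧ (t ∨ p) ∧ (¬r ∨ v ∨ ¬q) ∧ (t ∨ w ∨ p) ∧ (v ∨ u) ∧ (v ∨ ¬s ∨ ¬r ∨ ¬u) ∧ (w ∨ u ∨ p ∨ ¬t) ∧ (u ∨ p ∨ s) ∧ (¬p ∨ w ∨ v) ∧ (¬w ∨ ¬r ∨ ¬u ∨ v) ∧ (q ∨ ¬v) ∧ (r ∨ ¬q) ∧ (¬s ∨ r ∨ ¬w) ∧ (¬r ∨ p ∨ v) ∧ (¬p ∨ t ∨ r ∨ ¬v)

Suppose t = False.
From the singleton clause (¬v), v = False.
From the singleton clause (¬s), s = False.
From the singleton clause (¬u), u = False.
Now (u) is unsatisfied and unit — conflict.
So every satisfying assignment has t = True.

True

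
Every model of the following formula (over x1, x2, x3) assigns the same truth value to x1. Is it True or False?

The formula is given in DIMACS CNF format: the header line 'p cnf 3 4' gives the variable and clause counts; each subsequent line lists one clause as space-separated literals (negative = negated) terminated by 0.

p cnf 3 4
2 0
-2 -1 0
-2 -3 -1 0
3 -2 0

Suppose x1 = True.
The clause (x2) is unit, so x2 = True.
But (¬x2) is also a unit clause — contradiction.
So every satisfying assignment has x1 = False.

False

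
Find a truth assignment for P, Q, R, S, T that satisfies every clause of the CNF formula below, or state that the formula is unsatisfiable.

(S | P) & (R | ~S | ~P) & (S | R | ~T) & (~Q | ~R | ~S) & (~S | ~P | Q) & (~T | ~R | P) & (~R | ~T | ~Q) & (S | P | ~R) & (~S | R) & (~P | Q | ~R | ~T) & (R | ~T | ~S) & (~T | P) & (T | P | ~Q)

P: 1, Q: 1, R: 1, S: 0, T: 0

Branch on S: set S = 0.
Unit clause (P) forces P = 1.
Branch on R: set R = 1.
Branch on T: set T = 0.
No clause remains; Q is free.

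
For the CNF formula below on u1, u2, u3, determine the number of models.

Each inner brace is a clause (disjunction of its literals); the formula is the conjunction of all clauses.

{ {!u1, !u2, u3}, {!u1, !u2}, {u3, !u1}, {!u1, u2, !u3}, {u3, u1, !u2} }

3

There are 2^3 = 8 truth assignments over (u1, u2, u3).
Split on u3. With u3 = true, the clauses containing u3 are satisfied and !u3 drops from the rest; 2 of the 2^2 = 4 assignments to the other variables satisfy what remains.
With u3 = false, by the same count on the reduced clause set, 1 assignment works.
(One model: u1=F, u2=F, u3=F.)
Total: 2 + 1 = 3.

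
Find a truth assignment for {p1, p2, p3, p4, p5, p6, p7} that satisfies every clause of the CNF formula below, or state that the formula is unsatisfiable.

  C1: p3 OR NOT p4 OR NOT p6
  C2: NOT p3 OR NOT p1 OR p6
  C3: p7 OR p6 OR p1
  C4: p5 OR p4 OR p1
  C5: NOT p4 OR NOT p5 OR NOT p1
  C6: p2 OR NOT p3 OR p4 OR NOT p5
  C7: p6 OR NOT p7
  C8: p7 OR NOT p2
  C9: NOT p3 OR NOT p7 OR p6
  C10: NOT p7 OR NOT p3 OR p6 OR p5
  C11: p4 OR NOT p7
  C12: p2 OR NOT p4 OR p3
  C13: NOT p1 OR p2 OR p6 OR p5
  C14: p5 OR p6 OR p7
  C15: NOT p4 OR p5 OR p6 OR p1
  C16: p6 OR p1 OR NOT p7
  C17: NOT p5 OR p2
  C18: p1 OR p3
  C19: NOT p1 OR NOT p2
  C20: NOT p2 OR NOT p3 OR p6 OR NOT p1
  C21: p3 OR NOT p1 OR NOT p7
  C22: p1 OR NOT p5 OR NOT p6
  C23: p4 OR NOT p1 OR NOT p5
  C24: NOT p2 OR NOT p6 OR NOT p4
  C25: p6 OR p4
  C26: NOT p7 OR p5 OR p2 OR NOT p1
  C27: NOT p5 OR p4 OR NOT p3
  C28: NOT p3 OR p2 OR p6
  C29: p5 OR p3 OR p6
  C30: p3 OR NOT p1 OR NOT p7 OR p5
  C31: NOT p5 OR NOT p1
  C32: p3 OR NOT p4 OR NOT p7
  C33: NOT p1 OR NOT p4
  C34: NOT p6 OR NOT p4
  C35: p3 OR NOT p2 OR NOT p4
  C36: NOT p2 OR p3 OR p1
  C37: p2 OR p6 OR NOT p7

Try p6 = true.
From the singleton clause (NOT p4), p4 = false.
From the singleton clause (NOT p7), p7 = false.
From the singleton clause (NOT p2), p2 = false.
From the singleton clause (NOT p5), p5 = false.
From the singleton clause (p1), p1 = true.
No clause remains; p3 is free.

p1 ↦ true; p2 ↦ false; p3 ↦ false; p4 ↦ false; p5 ↦ false; p6 ↦ true; p7 ↦ false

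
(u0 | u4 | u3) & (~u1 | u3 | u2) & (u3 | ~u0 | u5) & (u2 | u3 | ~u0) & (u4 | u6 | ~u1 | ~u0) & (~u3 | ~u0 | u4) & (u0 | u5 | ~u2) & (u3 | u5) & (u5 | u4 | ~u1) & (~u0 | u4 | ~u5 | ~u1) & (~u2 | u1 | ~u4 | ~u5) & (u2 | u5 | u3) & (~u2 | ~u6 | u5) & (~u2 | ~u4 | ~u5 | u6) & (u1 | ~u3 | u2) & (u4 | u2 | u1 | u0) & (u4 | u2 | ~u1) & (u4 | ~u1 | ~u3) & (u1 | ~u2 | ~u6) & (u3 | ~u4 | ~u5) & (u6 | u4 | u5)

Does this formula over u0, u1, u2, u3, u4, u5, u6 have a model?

Try u3 = 1.
Try u0 = 0.
Try u5 = 0.
Unit clause (~u2) forces u2 = 0.
Unit clause (u1) forces u1 = 1.
Unit clause (u4) forces u4 = 1.
All clauses hold; u6 can take either value.
A satisfying assignment: u0: 0; u1: 1; u2: 0; u3: 1; u4: 1; u5: 0; u6: 1.

Yes, satisfiable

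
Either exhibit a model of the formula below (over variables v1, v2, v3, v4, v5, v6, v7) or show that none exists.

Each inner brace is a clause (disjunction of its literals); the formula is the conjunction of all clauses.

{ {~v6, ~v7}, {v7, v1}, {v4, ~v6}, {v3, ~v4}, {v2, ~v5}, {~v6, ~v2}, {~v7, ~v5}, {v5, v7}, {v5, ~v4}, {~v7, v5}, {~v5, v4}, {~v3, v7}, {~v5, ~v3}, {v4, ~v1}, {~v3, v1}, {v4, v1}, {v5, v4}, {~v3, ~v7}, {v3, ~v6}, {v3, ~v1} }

Case v6 = 0:
Case v7 = 1:
The clause (~v5) is unit, so v5 = 0.
That conflicts with the unit clause (v5).
So v7 must be the other value — set v7 = 0.
The clause (v1) is unit, so v1 = 1.
The clause (v5) is unit, so v5 = 1.
The clause (v2) is unit, so v2 = 1.
The clause (v4) is unit, so v4 = 1.
The clause (v3) is unit, so v3 = 1.
That conflicts with the unit clause (~v3).
Either choice for v7 ends in contradiction.
So v6 must be the other value — set v6 = 1.
The clause (~v7) is unit, so v7 = 0.
The clause (v1) is unit, so v1 = 1.
The clause (v4) is unit, so v4 = 1.
The clause (v3) is unit, so v3 = 1.
That conflicts with the unit clause (~v3).
Either choice for v6 ends in contradiction.

UNSATISFIABLE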